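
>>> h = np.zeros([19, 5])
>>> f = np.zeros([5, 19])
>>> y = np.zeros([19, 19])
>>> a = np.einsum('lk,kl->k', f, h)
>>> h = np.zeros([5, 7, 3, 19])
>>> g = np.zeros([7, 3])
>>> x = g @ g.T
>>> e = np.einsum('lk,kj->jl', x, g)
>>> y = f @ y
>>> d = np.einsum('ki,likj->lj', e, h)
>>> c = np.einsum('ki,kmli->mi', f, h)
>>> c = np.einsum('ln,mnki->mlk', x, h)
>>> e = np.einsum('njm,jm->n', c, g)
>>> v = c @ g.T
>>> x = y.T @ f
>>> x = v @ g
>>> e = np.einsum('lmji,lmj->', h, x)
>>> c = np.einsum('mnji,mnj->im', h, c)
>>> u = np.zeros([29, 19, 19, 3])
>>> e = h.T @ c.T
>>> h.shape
(5, 7, 3, 19)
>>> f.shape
(5, 19)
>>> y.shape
(5, 19)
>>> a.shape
(19,)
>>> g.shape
(7, 3)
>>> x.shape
(5, 7, 3)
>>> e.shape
(19, 3, 7, 19)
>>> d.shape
(5, 19)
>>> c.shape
(19, 5)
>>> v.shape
(5, 7, 7)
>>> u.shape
(29, 19, 19, 3)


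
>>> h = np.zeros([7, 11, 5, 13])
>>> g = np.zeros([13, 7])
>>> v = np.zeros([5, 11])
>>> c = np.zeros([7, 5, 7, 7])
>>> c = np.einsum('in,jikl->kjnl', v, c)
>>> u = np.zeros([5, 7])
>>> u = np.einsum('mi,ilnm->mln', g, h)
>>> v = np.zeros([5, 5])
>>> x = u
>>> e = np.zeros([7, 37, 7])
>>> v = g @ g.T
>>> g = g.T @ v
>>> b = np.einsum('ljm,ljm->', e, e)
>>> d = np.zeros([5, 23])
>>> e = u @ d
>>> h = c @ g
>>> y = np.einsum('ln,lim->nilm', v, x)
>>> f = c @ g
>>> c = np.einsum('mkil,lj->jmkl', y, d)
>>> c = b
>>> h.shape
(7, 7, 11, 13)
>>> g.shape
(7, 13)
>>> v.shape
(13, 13)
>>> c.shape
()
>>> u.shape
(13, 11, 5)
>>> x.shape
(13, 11, 5)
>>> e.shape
(13, 11, 23)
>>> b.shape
()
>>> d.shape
(5, 23)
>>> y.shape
(13, 11, 13, 5)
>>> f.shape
(7, 7, 11, 13)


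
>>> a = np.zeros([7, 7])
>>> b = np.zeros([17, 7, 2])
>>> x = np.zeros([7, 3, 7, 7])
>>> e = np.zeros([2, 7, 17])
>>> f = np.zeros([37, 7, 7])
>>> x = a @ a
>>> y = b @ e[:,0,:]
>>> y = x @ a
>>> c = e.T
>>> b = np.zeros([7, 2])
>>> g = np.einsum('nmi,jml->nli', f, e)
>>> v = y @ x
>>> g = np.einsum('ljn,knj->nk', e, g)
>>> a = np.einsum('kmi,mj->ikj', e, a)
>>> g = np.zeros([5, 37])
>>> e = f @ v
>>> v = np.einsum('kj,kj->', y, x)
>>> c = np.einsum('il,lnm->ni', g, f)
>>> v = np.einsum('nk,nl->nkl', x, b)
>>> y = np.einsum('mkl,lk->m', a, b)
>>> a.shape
(17, 2, 7)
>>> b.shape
(7, 2)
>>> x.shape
(7, 7)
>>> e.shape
(37, 7, 7)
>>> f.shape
(37, 7, 7)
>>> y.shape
(17,)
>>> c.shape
(7, 5)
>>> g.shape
(5, 37)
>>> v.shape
(7, 7, 2)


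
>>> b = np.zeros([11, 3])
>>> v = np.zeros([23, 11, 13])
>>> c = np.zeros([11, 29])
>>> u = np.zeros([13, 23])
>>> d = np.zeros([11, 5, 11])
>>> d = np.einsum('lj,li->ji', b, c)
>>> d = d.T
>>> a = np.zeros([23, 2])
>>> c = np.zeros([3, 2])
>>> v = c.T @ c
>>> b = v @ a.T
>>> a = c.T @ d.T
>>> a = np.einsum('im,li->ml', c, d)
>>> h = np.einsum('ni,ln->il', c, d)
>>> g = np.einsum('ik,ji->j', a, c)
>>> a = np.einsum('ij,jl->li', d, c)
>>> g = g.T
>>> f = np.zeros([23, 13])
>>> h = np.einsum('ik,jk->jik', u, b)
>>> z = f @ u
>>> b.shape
(2, 23)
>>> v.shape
(2, 2)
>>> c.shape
(3, 2)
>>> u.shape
(13, 23)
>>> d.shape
(29, 3)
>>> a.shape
(2, 29)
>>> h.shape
(2, 13, 23)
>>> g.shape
(3,)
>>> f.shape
(23, 13)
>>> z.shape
(23, 23)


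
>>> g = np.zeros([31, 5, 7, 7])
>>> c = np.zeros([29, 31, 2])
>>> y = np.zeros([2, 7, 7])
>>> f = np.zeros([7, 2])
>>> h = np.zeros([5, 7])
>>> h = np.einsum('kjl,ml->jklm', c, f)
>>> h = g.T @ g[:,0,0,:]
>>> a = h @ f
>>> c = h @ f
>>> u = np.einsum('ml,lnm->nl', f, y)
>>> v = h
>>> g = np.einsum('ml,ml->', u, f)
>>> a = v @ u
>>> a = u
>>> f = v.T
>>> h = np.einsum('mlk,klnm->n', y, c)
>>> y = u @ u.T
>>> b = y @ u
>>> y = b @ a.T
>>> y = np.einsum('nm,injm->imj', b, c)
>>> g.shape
()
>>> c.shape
(7, 7, 5, 2)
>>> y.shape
(7, 2, 5)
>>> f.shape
(7, 5, 7, 7)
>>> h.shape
(5,)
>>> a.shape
(7, 2)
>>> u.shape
(7, 2)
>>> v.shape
(7, 7, 5, 7)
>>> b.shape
(7, 2)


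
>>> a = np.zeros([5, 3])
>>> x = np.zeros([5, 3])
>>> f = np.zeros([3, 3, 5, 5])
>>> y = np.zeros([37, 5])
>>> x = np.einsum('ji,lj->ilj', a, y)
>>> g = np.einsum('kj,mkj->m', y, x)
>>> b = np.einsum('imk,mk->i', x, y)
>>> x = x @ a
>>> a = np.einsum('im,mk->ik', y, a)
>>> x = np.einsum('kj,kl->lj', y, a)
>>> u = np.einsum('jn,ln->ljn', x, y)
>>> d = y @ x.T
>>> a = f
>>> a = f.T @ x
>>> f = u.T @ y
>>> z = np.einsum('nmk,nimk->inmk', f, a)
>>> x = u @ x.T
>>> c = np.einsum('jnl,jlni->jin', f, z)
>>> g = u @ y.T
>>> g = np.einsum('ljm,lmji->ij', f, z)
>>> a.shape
(5, 5, 3, 5)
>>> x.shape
(37, 3, 3)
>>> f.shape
(5, 3, 5)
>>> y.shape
(37, 5)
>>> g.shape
(5, 3)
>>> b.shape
(3,)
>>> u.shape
(37, 3, 5)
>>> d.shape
(37, 3)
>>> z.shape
(5, 5, 3, 5)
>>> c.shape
(5, 5, 3)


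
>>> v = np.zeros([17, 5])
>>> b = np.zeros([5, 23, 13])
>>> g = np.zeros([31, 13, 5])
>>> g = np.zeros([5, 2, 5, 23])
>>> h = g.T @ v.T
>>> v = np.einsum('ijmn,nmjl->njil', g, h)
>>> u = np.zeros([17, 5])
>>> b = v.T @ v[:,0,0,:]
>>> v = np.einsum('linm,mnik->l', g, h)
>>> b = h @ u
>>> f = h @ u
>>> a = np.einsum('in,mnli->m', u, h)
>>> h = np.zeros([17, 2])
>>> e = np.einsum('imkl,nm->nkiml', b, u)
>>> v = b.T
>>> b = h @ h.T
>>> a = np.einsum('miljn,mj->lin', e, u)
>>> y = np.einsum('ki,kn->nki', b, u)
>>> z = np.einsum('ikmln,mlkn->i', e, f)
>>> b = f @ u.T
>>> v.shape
(5, 2, 5, 23)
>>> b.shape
(23, 5, 2, 17)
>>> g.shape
(5, 2, 5, 23)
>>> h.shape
(17, 2)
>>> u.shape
(17, 5)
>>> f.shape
(23, 5, 2, 5)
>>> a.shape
(23, 2, 5)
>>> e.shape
(17, 2, 23, 5, 5)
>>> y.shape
(5, 17, 17)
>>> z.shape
(17,)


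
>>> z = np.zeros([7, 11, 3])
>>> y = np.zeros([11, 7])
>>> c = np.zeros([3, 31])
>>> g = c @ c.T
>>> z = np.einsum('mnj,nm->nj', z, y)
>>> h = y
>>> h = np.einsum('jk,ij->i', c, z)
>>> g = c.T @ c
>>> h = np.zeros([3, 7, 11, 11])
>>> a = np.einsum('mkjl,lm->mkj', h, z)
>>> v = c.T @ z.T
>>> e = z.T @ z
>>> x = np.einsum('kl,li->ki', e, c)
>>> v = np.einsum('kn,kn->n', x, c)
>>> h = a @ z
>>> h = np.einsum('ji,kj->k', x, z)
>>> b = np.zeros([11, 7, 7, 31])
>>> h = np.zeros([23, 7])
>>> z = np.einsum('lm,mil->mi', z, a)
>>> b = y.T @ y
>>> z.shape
(3, 7)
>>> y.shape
(11, 7)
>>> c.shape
(3, 31)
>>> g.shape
(31, 31)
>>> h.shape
(23, 7)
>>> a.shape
(3, 7, 11)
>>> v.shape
(31,)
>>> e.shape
(3, 3)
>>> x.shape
(3, 31)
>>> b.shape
(7, 7)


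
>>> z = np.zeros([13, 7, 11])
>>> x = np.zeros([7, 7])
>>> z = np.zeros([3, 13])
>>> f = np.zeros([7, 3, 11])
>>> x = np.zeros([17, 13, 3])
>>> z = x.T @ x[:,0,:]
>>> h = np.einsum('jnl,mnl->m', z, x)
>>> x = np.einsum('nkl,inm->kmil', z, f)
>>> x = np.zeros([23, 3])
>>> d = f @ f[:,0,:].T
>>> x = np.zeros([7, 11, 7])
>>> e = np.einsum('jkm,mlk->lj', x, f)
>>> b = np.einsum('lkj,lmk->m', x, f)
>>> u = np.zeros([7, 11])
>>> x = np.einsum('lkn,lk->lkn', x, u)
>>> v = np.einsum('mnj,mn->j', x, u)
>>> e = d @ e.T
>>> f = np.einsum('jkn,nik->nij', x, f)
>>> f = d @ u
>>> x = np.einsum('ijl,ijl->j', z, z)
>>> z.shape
(3, 13, 3)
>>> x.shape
(13,)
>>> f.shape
(7, 3, 11)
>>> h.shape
(17,)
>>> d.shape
(7, 3, 7)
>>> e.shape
(7, 3, 3)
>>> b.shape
(3,)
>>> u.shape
(7, 11)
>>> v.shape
(7,)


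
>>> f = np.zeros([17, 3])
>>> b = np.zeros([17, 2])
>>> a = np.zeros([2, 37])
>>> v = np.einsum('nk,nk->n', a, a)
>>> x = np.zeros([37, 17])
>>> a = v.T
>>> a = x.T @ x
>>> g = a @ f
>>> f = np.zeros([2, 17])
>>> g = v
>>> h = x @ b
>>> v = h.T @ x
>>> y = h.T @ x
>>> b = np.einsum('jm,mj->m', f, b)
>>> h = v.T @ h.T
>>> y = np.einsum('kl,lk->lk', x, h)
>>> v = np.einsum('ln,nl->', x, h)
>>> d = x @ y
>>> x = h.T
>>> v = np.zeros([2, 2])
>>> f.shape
(2, 17)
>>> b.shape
(17,)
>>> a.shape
(17, 17)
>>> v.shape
(2, 2)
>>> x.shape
(37, 17)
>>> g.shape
(2,)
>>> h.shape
(17, 37)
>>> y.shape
(17, 37)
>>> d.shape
(37, 37)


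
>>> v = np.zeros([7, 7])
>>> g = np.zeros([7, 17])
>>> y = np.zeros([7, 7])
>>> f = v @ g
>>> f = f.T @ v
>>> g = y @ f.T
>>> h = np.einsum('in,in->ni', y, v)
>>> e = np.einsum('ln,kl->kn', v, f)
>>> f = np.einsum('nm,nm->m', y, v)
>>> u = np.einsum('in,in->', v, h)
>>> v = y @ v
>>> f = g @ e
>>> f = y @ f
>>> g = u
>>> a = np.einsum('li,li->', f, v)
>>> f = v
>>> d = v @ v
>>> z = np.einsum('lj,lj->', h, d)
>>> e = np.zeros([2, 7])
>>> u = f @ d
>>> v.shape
(7, 7)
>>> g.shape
()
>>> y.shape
(7, 7)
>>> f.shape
(7, 7)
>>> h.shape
(7, 7)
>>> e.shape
(2, 7)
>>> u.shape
(7, 7)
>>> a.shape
()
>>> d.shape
(7, 7)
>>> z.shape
()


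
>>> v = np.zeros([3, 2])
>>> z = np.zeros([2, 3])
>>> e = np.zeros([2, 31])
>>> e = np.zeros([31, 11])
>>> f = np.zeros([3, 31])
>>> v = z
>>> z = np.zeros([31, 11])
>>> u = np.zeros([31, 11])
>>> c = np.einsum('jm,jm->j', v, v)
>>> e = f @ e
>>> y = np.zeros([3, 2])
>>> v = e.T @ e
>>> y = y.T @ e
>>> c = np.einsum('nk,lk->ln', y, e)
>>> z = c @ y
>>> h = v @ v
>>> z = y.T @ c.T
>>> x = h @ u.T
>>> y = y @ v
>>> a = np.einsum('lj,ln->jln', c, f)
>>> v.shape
(11, 11)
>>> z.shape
(11, 3)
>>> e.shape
(3, 11)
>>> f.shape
(3, 31)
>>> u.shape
(31, 11)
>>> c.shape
(3, 2)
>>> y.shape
(2, 11)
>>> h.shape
(11, 11)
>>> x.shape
(11, 31)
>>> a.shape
(2, 3, 31)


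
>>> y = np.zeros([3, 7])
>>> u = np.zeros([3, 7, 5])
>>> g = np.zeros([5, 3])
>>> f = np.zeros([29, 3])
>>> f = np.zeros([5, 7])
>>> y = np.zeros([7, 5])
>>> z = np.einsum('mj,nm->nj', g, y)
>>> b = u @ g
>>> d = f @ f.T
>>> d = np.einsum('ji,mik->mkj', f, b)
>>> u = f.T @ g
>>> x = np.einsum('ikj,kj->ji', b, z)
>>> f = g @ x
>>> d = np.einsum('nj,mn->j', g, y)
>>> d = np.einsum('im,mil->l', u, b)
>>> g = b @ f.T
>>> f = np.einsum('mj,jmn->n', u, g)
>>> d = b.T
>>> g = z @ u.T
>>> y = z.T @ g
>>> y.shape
(3, 7)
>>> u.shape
(7, 3)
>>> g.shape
(7, 7)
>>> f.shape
(5,)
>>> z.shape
(7, 3)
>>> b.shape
(3, 7, 3)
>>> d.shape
(3, 7, 3)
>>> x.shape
(3, 3)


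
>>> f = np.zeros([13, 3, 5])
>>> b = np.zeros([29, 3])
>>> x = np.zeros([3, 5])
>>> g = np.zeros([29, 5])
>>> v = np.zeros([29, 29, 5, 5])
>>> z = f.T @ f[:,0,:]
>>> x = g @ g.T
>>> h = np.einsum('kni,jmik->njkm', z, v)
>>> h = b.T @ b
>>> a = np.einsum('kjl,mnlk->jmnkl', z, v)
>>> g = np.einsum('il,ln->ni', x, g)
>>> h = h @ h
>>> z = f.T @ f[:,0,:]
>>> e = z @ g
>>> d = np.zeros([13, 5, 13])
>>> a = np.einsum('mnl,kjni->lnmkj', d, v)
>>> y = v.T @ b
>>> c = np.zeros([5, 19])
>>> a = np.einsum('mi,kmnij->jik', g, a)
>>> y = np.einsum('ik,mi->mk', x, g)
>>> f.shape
(13, 3, 5)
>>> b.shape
(29, 3)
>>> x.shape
(29, 29)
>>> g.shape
(5, 29)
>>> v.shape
(29, 29, 5, 5)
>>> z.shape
(5, 3, 5)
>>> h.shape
(3, 3)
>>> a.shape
(29, 29, 13)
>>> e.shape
(5, 3, 29)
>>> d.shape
(13, 5, 13)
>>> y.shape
(5, 29)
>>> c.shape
(5, 19)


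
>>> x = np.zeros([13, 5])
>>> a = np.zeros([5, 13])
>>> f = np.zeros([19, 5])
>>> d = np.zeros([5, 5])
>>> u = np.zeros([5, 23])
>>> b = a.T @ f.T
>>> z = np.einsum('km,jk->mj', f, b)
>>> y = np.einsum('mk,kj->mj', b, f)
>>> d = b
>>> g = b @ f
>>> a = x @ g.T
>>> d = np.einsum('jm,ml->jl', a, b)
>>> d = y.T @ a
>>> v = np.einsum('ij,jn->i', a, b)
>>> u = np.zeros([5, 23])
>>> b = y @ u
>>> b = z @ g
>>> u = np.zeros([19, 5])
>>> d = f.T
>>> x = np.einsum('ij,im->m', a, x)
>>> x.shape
(5,)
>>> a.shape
(13, 13)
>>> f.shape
(19, 5)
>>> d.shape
(5, 19)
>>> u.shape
(19, 5)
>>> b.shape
(5, 5)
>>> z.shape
(5, 13)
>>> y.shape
(13, 5)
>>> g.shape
(13, 5)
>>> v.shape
(13,)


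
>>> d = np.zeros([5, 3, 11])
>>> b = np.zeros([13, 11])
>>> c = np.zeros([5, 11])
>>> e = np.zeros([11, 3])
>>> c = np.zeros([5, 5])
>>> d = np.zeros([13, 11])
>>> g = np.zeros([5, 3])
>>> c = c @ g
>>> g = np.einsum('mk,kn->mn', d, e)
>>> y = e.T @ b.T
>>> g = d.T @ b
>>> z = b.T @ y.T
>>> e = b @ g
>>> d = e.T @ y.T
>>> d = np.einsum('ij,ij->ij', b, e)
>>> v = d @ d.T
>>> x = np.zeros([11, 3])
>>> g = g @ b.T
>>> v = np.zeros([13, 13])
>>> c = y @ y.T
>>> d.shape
(13, 11)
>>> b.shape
(13, 11)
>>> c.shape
(3, 3)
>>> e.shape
(13, 11)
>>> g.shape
(11, 13)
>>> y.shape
(3, 13)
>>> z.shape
(11, 3)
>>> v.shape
(13, 13)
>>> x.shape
(11, 3)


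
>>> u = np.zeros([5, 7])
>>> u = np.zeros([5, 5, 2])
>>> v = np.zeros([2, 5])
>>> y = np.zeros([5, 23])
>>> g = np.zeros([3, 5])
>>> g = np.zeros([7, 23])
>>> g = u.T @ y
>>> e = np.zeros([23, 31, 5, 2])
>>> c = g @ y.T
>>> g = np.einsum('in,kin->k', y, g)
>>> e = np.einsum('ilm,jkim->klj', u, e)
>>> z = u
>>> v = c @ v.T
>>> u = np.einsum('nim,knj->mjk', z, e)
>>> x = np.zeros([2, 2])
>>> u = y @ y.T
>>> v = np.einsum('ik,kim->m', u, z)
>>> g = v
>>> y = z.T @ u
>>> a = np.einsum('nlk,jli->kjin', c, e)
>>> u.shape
(5, 5)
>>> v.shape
(2,)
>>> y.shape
(2, 5, 5)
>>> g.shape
(2,)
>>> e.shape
(31, 5, 23)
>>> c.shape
(2, 5, 5)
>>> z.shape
(5, 5, 2)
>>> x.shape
(2, 2)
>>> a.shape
(5, 31, 23, 2)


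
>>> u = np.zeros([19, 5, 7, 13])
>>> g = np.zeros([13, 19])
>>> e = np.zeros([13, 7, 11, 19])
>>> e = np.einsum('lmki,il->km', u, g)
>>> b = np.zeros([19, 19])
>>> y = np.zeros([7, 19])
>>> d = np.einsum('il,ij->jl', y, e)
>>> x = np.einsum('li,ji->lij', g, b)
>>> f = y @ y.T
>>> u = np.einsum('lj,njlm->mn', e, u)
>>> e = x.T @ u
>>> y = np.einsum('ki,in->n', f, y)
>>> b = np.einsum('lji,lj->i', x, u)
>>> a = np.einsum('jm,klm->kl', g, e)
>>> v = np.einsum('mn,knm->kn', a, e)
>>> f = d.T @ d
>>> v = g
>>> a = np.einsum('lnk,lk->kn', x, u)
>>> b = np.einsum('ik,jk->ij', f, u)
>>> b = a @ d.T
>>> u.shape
(13, 19)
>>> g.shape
(13, 19)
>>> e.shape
(19, 19, 19)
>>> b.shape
(19, 5)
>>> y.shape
(19,)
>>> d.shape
(5, 19)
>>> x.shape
(13, 19, 19)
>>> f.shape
(19, 19)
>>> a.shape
(19, 19)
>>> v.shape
(13, 19)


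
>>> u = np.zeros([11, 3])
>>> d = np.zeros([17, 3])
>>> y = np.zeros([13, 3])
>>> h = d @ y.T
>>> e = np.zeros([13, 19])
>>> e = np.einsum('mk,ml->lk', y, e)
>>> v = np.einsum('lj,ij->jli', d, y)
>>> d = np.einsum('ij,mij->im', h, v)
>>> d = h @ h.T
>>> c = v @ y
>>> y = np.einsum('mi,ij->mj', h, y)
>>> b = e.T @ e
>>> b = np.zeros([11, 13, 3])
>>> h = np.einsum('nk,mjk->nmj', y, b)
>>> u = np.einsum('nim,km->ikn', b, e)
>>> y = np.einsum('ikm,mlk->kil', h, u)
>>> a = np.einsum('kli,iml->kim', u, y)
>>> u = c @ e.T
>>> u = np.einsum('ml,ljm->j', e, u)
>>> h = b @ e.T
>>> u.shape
(17,)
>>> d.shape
(17, 17)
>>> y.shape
(11, 17, 19)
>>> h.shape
(11, 13, 19)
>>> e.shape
(19, 3)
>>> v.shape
(3, 17, 13)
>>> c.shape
(3, 17, 3)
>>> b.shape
(11, 13, 3)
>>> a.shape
(13, 11, 17)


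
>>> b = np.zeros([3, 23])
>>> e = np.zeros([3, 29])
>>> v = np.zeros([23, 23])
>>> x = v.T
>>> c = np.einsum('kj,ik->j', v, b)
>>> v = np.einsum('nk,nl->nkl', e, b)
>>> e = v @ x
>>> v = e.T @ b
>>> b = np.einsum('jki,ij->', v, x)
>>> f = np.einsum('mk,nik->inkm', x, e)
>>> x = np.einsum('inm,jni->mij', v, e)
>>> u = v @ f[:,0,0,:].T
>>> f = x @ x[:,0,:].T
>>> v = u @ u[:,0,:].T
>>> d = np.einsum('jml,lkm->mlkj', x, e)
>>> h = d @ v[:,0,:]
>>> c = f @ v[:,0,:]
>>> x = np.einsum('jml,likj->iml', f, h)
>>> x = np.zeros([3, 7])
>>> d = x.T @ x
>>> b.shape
()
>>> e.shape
(3, 29, 23)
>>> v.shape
(23, 29, 23)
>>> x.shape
(3, 7)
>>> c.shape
(23, 23, 23)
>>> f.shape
(23, 23, 23)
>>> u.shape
(23, 29, 29)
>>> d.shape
(7, 7)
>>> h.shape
(23, 3, 29, 23)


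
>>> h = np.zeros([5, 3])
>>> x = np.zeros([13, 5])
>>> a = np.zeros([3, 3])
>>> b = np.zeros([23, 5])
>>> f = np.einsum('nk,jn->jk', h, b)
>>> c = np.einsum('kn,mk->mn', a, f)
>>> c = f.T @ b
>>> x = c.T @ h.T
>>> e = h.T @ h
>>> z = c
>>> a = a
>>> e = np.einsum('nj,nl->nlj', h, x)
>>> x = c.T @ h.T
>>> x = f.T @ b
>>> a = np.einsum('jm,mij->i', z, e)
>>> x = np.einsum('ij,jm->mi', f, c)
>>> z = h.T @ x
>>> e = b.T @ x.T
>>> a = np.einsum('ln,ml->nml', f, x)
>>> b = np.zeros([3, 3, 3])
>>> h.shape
(5, 3)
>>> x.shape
(5, 23)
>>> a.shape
(3, 5, 23)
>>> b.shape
(3, 3, 3)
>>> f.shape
(23, 3)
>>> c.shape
(3, 5)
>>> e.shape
(5, 5)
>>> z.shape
(3, 23)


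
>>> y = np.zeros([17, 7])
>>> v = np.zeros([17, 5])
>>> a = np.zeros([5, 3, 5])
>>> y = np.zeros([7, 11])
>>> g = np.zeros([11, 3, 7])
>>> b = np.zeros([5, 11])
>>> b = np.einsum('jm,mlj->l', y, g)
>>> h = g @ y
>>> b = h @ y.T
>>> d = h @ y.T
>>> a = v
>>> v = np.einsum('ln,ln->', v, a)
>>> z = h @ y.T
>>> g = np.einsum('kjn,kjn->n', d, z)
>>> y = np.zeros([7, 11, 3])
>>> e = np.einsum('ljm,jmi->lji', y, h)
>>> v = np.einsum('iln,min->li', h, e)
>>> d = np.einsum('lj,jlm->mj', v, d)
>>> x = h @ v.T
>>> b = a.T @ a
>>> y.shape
(7, 11, 3)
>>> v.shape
(3, 11)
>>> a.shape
(17, 5)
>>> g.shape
(7,)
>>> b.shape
(5, 5)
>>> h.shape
(11, 3, 11)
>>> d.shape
(7, 11)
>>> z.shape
(11, 3, 7)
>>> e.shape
(7, 11, 11)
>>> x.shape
(11, 3, 3)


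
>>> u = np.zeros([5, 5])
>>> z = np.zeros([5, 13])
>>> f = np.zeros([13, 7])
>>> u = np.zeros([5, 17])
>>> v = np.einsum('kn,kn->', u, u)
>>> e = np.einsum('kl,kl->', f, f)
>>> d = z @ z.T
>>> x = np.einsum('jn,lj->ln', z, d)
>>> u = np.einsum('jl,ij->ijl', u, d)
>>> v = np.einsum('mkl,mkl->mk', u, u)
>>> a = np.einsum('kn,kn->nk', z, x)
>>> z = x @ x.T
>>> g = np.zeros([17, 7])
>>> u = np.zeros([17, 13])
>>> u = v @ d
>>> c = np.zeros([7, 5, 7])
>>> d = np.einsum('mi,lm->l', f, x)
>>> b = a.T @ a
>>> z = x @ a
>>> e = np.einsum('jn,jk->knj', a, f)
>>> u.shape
(5, 5)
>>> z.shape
(5, 5)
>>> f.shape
(13, 7)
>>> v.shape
(5, 5)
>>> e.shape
(7, 5, 13)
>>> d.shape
(5,)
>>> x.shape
(5, 13)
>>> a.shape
(13, 5)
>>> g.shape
(17, 7)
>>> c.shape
(7, 5, 7)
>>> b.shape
(5, 5)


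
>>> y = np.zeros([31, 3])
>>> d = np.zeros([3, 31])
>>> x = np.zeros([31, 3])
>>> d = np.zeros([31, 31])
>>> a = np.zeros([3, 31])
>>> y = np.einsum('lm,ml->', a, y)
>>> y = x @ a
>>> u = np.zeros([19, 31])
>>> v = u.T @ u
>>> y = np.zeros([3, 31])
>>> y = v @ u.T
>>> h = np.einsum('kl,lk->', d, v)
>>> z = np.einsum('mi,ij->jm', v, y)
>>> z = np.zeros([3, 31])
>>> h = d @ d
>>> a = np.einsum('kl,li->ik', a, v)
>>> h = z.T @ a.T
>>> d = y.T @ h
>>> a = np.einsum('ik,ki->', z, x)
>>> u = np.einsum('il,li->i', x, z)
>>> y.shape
(31, 19)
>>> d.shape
(19, 31)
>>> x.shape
(31, 3)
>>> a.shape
()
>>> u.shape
(31,)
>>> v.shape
(31, 31)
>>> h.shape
(31, 31)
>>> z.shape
(3, 31)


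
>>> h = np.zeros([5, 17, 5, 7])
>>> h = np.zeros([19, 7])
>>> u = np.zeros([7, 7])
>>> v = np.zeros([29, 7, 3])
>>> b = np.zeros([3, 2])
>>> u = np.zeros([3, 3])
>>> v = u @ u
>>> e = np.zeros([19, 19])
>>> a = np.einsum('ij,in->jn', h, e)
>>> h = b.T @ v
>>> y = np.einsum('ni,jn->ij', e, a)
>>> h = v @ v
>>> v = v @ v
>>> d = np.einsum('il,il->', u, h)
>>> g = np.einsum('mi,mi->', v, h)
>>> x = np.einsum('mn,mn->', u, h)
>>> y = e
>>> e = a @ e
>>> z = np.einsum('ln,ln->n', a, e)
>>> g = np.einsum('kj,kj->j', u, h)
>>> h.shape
(3, 3)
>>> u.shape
(3, 3)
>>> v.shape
(3, 3)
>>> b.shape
(3, 2)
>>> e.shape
(7, 19)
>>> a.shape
(7, 19)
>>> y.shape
(19, 19)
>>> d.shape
()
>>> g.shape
(3,)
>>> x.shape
()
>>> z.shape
(19,)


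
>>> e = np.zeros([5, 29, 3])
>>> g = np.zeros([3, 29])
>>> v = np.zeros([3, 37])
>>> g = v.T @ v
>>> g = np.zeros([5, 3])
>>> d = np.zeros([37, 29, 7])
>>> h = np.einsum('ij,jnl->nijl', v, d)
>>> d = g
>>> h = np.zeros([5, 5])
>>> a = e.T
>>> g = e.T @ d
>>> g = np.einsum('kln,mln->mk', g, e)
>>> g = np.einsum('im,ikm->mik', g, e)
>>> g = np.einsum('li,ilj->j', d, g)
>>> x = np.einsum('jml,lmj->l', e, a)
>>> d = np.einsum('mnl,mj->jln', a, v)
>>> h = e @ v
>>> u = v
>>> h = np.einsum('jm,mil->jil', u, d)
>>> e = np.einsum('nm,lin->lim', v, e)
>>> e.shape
(5, 29, 37)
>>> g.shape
(29,)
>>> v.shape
(3, 37)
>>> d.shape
(37, 5, 29)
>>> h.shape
(3, 5, 29)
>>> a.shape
(3, 29, 5)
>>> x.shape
(3,)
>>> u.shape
(3, 37)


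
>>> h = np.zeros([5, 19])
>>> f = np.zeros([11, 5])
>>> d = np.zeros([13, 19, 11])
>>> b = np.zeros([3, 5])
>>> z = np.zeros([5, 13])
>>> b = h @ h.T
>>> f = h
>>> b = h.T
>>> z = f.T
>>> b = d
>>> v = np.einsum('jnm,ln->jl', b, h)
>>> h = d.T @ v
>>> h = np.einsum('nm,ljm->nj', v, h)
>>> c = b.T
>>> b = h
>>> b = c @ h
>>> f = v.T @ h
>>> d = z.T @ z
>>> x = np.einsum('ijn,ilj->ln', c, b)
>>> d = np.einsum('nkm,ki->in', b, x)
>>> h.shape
(13, 19)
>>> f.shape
(5, 19)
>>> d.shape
(13, 11)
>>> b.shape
(11, 19, 19)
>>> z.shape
(19, 5)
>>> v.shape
(13, 5)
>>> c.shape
(11, 19, 13)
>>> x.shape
(19, 13)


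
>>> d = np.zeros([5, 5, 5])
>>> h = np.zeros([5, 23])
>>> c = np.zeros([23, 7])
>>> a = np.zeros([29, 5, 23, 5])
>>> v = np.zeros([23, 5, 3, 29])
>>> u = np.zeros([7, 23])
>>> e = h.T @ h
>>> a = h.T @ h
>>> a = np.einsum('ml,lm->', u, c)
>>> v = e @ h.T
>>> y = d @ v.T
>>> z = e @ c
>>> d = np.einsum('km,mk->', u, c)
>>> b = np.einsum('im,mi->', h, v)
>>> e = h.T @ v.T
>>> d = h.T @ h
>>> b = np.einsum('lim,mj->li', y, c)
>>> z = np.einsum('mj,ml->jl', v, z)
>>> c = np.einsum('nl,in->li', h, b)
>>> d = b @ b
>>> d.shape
(5, 5)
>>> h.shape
(5, 23)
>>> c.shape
(23, 5)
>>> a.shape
()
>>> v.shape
(23, 5)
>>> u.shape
(7, 23)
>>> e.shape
(23, 23)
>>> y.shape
(5, 5, 23)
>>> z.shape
(5, 7)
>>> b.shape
(5, 5)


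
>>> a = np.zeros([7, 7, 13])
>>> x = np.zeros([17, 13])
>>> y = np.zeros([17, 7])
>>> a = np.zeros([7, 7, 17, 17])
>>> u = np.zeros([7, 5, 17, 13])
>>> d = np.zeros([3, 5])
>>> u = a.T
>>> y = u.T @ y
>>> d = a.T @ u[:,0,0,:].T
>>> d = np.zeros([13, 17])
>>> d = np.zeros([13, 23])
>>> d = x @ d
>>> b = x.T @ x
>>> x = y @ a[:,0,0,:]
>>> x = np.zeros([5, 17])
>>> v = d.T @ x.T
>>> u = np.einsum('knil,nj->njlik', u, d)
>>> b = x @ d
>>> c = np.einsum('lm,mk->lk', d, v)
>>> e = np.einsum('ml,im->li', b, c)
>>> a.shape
(7, 7, 17, 17)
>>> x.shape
(5, 17)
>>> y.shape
(7, 7, 17, 7)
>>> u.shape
(17, 23, 7, 7, 17)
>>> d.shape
(17, 23)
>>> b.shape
(5, 23)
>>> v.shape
(23, 5)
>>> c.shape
(17, 5)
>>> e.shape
(23, 17)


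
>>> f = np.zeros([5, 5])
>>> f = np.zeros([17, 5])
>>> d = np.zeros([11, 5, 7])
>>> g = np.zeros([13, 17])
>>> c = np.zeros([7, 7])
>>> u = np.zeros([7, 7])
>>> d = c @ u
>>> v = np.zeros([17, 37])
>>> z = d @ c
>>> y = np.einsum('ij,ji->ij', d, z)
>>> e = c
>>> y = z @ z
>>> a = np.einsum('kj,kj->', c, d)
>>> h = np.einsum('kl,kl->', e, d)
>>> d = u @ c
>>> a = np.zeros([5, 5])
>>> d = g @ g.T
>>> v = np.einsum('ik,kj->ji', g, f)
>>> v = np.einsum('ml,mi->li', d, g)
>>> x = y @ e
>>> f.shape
(17, 5)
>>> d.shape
(13, 13)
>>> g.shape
(13, 17)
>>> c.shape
(7, 7)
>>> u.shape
(7, 7)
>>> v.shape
(13, 17)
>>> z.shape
(7, 7)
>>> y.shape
(7, 7)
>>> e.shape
(7, 7)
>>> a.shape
(5, 5)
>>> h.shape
()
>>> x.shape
(7, 7)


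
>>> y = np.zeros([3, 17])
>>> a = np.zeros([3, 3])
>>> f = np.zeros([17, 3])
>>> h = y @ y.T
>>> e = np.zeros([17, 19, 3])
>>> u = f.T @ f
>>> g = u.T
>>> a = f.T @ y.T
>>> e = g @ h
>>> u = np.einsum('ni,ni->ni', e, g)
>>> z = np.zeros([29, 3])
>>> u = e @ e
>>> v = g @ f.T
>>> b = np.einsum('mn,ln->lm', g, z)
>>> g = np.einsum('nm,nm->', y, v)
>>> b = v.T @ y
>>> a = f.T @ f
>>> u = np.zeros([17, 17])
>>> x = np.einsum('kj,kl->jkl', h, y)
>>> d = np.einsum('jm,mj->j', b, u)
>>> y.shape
(3, 17)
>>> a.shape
(3, 3)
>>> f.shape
(17, 3)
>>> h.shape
(3, 3)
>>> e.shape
(3, 3)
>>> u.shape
(17, 17)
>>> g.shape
()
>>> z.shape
(29, 3)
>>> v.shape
(3, 17)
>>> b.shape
(17, 17)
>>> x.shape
(3, 3, 17)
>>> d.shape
(17,)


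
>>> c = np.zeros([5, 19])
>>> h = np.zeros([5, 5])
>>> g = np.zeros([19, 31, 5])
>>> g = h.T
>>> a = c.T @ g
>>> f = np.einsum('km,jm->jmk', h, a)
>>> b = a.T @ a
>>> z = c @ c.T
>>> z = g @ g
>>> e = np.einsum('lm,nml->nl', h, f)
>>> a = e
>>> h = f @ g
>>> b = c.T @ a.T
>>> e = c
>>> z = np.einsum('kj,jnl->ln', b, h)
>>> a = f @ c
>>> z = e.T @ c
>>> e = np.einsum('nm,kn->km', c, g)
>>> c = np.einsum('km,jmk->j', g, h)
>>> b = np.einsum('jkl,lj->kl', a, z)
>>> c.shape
(19,)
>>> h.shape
(19, 5, 5)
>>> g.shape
(5, 5)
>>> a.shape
(19, 5, 19)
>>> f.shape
(19, 5, 5)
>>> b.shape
(5, 19)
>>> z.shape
(19, 19)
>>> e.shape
(5, 19)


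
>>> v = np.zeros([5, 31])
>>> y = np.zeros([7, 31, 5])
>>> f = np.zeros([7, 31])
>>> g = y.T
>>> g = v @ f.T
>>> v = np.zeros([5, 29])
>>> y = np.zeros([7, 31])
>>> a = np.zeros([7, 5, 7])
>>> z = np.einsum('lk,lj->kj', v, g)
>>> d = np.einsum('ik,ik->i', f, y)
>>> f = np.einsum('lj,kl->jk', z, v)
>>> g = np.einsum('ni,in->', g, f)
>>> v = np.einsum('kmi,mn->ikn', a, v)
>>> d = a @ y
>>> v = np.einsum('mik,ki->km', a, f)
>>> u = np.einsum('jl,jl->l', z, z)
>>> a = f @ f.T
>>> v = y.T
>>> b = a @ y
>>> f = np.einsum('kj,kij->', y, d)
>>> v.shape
(31, 7)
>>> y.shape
(7, 31)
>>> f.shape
()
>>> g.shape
()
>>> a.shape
(7, 7)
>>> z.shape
(29, 7)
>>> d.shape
(7, 5, 31)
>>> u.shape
(7,)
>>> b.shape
(7, 31)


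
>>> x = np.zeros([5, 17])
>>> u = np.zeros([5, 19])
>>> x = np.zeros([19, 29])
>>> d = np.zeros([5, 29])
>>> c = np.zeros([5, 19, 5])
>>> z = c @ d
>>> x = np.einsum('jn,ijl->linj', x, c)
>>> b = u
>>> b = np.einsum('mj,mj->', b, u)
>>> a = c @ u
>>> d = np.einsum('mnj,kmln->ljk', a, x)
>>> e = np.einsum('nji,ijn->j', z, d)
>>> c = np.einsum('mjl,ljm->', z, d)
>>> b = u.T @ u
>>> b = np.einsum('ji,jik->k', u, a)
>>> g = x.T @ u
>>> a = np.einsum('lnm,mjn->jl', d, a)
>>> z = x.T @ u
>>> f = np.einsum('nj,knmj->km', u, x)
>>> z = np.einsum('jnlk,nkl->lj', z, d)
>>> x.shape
(5, 5, 29, 19)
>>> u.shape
(5, 19)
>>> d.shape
(29, 19, 5)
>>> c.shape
()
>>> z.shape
(5, 19)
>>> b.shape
(19,)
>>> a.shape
(19, 29)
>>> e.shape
(19,)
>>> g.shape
(19, 29, 5, 19)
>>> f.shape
(5, 29)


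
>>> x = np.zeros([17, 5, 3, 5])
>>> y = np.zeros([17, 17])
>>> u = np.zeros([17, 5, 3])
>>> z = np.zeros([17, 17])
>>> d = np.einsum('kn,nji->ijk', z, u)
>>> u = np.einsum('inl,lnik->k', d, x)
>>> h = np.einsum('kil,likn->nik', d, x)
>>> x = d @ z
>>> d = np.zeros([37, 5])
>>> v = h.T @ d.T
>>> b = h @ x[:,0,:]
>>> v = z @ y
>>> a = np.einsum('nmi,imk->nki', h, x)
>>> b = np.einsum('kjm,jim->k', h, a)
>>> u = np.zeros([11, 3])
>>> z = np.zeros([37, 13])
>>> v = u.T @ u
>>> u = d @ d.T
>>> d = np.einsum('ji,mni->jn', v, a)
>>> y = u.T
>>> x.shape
(3, 5, 17)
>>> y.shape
(37, 37)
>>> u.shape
(37, 37)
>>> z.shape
(37, 13)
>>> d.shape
(3, 17)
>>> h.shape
(5, 5, 3)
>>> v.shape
(3, 3)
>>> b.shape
(5,)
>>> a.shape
(5, 17, 3)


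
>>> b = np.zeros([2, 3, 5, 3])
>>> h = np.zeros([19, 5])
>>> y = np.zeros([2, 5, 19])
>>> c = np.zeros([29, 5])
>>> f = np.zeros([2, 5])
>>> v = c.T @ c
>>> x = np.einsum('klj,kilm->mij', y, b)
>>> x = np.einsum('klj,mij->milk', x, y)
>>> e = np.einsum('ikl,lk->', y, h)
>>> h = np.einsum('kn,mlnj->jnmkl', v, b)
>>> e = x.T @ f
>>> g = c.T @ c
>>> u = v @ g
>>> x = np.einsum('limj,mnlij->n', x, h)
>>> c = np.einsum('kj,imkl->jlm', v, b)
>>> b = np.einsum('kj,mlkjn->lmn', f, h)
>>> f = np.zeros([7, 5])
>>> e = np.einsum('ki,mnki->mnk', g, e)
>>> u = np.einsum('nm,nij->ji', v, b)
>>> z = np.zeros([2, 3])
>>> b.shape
(5, 3, 3)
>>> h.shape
(3, 5, 2, 5, 3)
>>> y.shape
(2, 5, 19)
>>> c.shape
(5, 3, 3)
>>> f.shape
(7, 5)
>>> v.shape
(5, 5)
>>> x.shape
(5,)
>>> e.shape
(3, 3, 5)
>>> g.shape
(5, 5)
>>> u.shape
(3, 3)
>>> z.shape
(2, 3)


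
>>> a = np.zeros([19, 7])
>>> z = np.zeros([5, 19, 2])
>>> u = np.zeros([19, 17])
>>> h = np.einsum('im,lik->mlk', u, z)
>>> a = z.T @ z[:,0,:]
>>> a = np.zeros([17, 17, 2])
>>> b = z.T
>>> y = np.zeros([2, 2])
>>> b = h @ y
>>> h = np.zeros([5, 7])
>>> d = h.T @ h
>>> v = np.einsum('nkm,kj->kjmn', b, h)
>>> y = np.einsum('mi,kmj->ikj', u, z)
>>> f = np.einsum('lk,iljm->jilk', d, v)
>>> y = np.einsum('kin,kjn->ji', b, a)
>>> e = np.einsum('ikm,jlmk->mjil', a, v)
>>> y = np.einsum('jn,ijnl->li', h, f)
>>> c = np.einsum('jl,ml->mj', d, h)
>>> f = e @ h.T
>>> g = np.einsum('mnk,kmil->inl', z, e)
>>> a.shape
(17, 17, 2)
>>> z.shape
(5, 19, 2)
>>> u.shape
(19, 17)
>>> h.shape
(5, 7)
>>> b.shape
(17, 5, 2)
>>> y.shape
(7, 2)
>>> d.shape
(7, 7)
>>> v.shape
(5, 7, 2, 17)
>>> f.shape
(2, 5, 17, 5)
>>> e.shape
(2, 5, 17, 7)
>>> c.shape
(5, 7)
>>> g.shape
(17, 19, 7)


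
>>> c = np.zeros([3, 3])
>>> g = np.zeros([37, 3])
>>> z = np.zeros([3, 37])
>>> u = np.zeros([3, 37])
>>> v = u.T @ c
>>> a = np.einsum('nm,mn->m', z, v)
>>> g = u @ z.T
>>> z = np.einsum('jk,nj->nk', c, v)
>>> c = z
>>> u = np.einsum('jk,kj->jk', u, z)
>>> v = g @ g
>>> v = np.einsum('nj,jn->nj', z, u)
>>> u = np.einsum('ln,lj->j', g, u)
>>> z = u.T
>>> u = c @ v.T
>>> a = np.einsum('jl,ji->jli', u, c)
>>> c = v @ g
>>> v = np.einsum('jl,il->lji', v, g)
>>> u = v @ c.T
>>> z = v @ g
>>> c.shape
(37, 3)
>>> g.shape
(3, 3)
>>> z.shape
(3, 37, 3)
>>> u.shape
(3, 37, 37)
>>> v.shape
(3, 37, 3)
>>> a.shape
(37, 37, 3)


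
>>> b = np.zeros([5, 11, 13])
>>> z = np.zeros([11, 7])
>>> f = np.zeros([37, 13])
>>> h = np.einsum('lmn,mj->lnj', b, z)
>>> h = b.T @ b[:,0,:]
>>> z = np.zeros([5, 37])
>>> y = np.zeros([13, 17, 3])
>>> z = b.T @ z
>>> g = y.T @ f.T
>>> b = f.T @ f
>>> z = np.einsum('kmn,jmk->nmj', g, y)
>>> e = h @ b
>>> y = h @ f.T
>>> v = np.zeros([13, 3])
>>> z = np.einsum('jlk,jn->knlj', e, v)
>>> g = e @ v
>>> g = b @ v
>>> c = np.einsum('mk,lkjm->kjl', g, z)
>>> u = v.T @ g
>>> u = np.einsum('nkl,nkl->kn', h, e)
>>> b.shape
(13, 13)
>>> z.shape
(13, 3, 11, 13)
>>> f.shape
(37, 13)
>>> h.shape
(13, 11, 13)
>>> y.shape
(13, 11, 37)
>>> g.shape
(13, 3)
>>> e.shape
(13, 11, 13)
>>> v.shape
(13, 3)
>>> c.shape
(3, 11, 13)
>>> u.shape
(11, 13)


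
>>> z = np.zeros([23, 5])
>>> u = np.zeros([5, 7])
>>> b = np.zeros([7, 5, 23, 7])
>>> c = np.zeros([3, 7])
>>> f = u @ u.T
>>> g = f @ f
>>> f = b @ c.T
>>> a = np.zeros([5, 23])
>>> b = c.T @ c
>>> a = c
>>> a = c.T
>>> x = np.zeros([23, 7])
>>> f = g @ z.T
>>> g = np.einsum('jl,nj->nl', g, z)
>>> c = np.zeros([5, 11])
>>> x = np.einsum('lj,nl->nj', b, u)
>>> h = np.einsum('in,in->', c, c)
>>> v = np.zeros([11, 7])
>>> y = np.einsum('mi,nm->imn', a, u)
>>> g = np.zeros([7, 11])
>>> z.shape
(23, 5)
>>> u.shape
(5, 7)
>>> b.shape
(7, 7)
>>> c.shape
(5, 11)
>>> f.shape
(5, 23)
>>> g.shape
(7, 11)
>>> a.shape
(7, 3)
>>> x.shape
(5, 7)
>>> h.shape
()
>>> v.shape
(11, 7)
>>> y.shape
(3, 7, 5)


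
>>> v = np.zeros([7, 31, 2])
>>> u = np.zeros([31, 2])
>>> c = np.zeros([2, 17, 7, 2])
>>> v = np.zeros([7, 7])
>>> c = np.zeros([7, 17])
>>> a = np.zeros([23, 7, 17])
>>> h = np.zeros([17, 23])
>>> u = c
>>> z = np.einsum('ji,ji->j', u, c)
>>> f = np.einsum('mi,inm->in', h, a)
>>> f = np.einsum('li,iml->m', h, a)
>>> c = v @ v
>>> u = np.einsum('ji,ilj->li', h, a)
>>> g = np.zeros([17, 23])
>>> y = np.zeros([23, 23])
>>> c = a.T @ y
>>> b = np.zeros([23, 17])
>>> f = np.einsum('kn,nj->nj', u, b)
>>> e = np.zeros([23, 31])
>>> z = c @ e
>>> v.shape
(7, 7)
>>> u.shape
(7, 23)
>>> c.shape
(17, 7, 23)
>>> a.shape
(23, 7, 17)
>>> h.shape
(17, 23)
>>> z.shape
(17, 7, 31)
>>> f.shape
(23, 17)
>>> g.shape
(17, 23)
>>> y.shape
(23, 23)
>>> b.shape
(23, 17)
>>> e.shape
(23, 31)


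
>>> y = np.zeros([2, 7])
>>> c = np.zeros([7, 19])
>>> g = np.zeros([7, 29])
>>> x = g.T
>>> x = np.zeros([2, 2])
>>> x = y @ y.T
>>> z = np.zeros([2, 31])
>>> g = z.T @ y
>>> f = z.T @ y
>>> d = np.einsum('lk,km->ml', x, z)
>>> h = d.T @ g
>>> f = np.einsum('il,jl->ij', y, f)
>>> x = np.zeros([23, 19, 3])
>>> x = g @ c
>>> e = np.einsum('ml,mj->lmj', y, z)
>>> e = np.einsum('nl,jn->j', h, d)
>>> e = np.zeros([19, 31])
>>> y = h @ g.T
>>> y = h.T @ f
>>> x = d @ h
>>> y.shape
(7, 31)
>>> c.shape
(7, 19)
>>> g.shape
(31, 7)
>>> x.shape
(31, 7)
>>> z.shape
(2, 31)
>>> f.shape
(2, 31)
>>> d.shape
(31, 2)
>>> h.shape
(2, 7)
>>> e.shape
(19, 31)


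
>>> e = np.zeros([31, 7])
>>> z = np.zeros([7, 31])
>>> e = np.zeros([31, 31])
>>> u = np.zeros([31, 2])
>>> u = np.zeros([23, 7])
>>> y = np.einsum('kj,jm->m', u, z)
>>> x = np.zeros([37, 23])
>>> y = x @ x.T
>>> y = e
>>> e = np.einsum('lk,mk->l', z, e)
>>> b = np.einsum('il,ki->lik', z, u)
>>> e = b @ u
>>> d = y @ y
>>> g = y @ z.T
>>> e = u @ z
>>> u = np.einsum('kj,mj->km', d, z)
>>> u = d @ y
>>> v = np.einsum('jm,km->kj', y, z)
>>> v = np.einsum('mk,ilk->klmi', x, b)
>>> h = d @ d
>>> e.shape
(23, 31)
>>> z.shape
(7, 31)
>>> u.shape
(31, 31)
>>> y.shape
(31, 31)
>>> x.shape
(37, 23)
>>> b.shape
(31, 7, 23)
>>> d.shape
(31, 31)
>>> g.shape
(31, 7)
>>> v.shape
(23, 7, 37, 31)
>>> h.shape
(31, 31)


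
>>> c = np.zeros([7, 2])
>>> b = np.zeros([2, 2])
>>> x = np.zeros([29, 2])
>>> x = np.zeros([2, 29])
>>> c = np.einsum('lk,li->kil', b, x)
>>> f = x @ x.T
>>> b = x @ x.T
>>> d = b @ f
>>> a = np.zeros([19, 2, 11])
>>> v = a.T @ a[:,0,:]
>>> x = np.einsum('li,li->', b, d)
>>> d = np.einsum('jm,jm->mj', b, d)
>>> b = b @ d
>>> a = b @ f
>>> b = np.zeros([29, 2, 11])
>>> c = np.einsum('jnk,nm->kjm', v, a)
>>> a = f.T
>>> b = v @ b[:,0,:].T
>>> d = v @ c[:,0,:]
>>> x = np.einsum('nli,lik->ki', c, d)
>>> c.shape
(11, 11, 2)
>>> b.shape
(11, 2, 29)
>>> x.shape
(2, 2)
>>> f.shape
(2, 2)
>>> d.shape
(11, 2, 2)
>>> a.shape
(2, 2)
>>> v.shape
(11, 2, 11)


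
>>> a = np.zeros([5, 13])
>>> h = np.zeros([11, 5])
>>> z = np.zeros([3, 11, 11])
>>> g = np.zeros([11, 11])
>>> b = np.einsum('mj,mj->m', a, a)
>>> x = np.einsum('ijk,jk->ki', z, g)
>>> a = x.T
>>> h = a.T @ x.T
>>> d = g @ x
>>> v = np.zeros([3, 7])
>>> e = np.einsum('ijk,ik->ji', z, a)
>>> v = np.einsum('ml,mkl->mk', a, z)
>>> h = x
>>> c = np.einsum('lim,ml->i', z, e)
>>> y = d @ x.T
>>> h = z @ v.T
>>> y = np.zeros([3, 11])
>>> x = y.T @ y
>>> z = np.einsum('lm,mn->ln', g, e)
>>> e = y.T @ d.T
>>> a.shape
(3, 11)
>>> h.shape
(3, 11, 3)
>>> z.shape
(11, 3)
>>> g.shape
(11, 11)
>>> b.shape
(5,)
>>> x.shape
(11, 11)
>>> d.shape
(11, 3)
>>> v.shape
(3, 11)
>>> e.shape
(11, 11)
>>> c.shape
(11,)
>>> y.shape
(3, 11)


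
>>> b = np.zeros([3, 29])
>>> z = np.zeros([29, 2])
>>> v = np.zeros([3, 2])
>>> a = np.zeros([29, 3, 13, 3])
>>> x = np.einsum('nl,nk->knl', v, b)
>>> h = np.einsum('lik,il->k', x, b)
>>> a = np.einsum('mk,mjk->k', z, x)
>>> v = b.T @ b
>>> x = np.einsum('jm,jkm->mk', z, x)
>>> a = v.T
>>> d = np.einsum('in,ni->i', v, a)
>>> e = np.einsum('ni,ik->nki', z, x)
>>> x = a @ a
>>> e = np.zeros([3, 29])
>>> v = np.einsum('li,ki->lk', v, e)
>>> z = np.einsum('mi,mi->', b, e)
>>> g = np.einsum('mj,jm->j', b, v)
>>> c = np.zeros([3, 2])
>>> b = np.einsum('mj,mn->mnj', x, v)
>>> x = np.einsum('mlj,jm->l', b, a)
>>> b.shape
(29, 3, 29)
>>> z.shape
()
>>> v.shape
(29, 3)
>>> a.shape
(29, 29)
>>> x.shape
(3,)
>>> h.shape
(2,)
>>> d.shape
(29,)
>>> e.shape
(3, 29)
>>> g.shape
(29,)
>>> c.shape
(3, 2)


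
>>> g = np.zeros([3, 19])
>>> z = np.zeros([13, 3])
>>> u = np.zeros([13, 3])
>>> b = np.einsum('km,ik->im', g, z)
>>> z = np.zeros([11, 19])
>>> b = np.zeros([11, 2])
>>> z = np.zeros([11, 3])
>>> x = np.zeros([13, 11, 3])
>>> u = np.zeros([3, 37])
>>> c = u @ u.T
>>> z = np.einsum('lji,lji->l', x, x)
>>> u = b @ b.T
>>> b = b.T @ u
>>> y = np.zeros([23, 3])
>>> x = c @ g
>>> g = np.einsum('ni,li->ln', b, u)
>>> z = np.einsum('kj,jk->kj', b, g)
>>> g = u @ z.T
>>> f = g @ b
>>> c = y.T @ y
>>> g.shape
(11, 2)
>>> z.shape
(2, 11)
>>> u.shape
(11, 11)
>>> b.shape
(2, 11)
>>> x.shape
(3, 19)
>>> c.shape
(3, 3)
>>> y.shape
(23, 3)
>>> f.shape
(11, 11)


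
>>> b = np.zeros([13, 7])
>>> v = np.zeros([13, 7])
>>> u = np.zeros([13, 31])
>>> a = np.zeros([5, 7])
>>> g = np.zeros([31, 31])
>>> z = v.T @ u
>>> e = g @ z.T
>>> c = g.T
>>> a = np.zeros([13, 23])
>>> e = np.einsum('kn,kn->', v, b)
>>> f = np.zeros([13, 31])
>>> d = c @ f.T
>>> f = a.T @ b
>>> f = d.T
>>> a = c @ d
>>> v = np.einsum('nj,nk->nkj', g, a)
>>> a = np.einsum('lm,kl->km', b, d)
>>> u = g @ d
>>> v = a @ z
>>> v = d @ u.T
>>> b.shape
(13, 7)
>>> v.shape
(31, 31)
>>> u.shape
(31, 13)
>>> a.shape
(31, 7)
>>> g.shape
(31, 31)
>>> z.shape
(7, 31)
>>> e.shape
()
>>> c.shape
(31, 31)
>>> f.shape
(13, 31)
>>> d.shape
(31, 13)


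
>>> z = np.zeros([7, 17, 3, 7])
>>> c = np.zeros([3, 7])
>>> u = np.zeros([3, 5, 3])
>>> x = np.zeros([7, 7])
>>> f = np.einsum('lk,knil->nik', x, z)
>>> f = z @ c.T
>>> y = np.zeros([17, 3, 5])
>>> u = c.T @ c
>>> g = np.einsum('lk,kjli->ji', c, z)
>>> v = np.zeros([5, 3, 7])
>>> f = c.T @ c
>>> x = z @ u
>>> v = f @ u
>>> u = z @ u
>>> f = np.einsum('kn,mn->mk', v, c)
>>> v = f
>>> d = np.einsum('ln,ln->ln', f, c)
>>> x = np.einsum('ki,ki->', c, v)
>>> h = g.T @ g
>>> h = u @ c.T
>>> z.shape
(7, 17, 3, 7)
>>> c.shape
(3, 7)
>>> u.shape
(7, 17, 3, 7)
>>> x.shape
()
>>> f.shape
(3, 7)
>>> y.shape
(17, 3, 5)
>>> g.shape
(17, 7)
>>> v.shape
(3, 7)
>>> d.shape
(3, 7)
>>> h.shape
(7, 17, 3, 3)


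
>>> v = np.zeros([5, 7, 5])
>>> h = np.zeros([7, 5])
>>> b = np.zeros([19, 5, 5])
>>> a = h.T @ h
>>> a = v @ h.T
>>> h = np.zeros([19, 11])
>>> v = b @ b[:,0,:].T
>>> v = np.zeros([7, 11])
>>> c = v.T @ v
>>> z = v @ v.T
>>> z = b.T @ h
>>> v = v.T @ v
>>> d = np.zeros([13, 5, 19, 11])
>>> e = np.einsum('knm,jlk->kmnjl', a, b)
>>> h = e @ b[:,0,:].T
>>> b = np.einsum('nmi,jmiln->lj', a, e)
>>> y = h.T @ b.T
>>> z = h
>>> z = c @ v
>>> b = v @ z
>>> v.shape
(11, 11)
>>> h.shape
(5, 7, 7, 19, 19)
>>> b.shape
(11, 11)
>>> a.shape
(5, 7, 7)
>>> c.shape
(11, 11)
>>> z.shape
(11, 11)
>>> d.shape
(13, 5, 19, 11)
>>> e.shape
(5, 7, 7, 19, 5)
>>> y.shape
(19, 19, 7, 7, 19)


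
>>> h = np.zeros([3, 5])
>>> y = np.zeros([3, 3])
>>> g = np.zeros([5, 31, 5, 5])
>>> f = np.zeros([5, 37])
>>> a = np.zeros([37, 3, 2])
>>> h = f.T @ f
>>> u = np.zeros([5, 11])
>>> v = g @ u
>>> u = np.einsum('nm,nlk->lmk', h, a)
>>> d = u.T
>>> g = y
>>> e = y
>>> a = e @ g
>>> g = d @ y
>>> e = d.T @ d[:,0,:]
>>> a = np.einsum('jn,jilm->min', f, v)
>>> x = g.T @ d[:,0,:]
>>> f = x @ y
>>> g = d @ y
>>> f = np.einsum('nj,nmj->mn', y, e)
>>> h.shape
(37, 37)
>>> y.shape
(3, 3)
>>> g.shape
(2, 37, 3)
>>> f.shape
(37, 3)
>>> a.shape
(11, 31, 37)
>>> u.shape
(3, 37, 2)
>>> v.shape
(5, 31, 5, 11)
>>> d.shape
(2, 37, 3)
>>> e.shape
(3, 37, 3)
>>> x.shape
(3, 37, 3)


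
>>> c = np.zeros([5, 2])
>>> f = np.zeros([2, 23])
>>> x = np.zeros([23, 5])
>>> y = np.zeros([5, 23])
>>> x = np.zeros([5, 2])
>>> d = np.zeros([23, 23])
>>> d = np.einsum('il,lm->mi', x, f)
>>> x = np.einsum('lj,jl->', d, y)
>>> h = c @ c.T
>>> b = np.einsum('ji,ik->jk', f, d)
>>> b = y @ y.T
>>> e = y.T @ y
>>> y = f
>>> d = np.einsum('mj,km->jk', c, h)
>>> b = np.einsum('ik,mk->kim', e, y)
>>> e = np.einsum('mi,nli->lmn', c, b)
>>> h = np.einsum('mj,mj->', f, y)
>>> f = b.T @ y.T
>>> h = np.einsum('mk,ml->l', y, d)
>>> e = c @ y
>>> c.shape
(5, 2)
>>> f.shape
(2, 23, 2)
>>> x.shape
()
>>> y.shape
(2, 23)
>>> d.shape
(2, 5)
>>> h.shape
(5,)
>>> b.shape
(23, 23, 2)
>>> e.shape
(5, 23)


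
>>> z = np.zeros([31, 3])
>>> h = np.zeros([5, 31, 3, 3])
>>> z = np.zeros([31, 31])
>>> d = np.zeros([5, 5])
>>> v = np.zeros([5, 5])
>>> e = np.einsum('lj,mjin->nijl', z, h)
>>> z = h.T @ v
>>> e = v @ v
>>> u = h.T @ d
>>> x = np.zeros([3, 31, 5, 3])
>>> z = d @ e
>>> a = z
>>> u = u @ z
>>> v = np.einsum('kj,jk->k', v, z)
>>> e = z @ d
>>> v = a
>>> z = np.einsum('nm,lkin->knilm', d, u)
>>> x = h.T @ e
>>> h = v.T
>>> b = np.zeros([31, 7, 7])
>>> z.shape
(3, 5, 31, 3, 5)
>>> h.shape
(5, 5)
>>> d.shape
(5, 5)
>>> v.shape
(5, 5)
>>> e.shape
(5, 5)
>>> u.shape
(3, 3, 31, 5)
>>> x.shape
(3, 3, 31, 5)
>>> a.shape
(5, 5)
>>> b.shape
(31, 7, 7)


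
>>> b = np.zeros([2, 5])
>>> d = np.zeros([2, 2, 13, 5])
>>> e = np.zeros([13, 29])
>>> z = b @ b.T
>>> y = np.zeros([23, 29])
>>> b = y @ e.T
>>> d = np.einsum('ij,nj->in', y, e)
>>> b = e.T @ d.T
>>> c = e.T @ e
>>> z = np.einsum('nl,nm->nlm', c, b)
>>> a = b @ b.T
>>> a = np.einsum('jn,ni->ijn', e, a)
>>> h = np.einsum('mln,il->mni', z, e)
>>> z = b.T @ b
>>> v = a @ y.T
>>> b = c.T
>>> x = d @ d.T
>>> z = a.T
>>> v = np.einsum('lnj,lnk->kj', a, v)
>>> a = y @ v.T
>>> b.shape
(29, 29)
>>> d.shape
(23, 13)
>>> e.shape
(13, 29)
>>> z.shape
(29, 13, 29)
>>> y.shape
(23, 29)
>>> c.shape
(29, 29)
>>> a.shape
(23, 23)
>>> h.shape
(29, 23, 13)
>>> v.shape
(23, 29)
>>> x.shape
(23, 23)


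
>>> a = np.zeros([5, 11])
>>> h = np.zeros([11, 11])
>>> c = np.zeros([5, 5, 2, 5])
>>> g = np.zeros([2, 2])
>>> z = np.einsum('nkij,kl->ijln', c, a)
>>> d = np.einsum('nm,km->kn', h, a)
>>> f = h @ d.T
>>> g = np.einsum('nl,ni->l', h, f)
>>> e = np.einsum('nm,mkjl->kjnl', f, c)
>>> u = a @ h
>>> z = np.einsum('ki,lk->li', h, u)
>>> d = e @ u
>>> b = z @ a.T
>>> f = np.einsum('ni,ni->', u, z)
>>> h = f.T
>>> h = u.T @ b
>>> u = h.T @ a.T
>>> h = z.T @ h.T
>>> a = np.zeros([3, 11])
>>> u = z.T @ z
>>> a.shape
(3, 11)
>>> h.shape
(11, 11)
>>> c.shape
(5, 5, 2, 5)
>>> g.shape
(11,)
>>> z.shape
(5, 11)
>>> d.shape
(5, 2, 11, 11)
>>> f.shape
()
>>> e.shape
(5, 2, 11, 5)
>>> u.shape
(11, 11)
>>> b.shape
(5, 5)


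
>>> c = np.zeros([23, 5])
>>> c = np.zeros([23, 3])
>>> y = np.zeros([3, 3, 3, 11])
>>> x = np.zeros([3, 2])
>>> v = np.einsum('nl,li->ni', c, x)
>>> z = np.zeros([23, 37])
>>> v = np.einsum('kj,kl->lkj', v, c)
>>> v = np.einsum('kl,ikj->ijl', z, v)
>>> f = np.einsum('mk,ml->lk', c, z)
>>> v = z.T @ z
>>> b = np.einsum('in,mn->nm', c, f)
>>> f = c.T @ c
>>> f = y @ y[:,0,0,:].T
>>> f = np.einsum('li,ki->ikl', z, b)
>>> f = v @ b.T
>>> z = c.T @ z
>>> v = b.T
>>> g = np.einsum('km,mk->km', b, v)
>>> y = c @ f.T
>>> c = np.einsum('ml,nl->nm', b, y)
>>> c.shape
(23, 3)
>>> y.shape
(23, 37)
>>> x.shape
(3, 2)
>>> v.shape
(37, 3)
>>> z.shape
(3, 37)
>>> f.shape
(37, 3)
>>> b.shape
(3, 37)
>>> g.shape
(3, 37)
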